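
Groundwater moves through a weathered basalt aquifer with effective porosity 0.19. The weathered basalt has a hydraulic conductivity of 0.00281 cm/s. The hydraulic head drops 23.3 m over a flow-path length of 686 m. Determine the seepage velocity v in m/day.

Convert K: 0.00281 cm/s × 864 = 2.428 m/day.
Hydraulic gradient i = Δh / L = 23.3 / 686 = 0.03397.
Darcy flux q = K · i = 2.428 × 0.03397 = 0.08246 m/day.
Seepage velocity v = q / n_e = 0.08246 / 0.19 = 0.4340 m/day.

0.434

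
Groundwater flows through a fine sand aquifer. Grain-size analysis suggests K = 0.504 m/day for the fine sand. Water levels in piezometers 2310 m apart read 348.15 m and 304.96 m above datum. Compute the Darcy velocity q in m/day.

0.00942

Hydraulic gradient i = (348.15 − 304.96) / 2310 = 43.19 / 2310 = 0.01870.
Specific discharge q = K · i = 0.5040 × 0.01870 = 0.009423 m/day.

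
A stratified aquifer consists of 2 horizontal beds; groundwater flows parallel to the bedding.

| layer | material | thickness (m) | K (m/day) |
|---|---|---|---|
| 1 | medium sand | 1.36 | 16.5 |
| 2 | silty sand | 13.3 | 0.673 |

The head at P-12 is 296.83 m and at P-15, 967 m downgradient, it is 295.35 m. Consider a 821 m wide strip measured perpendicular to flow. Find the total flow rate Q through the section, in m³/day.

39.4

Flow is parallel to layering, so each bed carries its own Darcy discharge and the transmissivities add.
Σ(K_i·b_i) = 16.5×1.36 + 0.673×13.3 = 31.39 m²/day.
Hydraulic gradient i = (296.83 − 295.35) / 967 = 1.48 / 967 = 0.001531.
Q = Σ(K_i·b_i) · W · i = 31.39 × 821 × 0.001531 = 39.44 m³/day.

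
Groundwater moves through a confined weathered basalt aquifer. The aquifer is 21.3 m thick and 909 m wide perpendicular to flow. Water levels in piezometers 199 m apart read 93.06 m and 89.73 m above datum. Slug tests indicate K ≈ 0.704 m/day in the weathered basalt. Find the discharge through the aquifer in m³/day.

228

Cross-sectional area A = 909 × 21.3 = 19362 m².
Hydraulic gradient i = (93.06 − 89.73) / 199 = 3.33 / 199 = 0.01673.
Darcy's law: Q = K · A · i = 0.7040 × 19362 × 0.01673 = 228.1 m³/day.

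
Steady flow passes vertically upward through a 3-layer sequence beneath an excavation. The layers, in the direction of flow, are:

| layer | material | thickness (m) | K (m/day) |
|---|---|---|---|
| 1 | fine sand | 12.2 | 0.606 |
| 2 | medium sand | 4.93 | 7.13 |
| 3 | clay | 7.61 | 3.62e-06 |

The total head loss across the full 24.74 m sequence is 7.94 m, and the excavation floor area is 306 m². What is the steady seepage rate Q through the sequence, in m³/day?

Flow is perpendicular to layering, so the layers act in series and the equivalent K is the thickness-weighted harmonic mean.
Total thickness L = 12.2 + 4.93 + 7.61 = 24.74 m.
Σ(b_i/K_i) = 12.2/0.606 + 4.93/7.13 + 7.61/3.62e-06 = 2.102e+06 d.
K_eq = L / Σ(b_i/K_i) = 24.74 / 2.102e+06 = 1.177e-05 m/day.
Q = K_eq · A · (Δh/L) = 1.177e-05 × 306 × (7.94/24.74) = 0.001156 m³/day.

0.00116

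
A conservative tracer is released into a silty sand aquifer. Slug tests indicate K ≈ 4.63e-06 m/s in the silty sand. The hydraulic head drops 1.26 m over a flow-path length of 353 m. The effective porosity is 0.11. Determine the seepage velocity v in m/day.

0.0130

Convert K: 4.63e-06 m/s × 86400 = 0.4000 m/day.
Hydraulic gradient i = Δh / L = 1.26 / 353 = 0.003569.
Darcy flux q = K · i = 0.4000 × 0.003569 = 0.001428 m/day.
Seepage velocity v = q / n_e = 0.001428 / 0.11 = 0.01298 m/day.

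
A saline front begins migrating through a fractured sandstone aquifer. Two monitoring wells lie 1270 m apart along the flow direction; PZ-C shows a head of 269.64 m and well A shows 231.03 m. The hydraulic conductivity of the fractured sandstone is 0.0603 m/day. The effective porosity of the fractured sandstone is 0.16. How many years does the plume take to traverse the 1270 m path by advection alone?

Hydraulic gradient i = (269.64 − 231.03) / 1270 = 38.61 / 1270 = 0.03040.
Darcy flux q = K · i = 0.06030 × 0.03040 = 0.001833 m/day.
Seepage velocity v = q / n_e = 0.001833 / 0.16 = 0.01146 m/day.
Travel time t = L / v = 1270 / 0.01146 = 1.108e+05 days = 303.5 years.

303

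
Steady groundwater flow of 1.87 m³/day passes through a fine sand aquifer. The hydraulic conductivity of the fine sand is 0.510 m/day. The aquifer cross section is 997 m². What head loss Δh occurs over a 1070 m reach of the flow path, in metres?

From Q = K·A·i, i = Q / (K·A) = 1.87 / (0.5100 × 997.0) = 0.003678.
Head loss Δh = i · L = 0.003678 × 1070 = 3.935 m.

3.94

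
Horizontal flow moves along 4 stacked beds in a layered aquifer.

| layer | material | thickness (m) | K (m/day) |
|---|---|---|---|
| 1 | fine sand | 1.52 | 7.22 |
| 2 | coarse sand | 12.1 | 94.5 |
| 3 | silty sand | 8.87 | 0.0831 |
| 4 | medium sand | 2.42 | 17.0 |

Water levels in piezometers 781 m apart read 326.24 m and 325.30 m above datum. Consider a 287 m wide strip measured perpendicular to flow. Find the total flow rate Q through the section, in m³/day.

413

Flow is parallel to layering, so each bed carries its own Darcy discharge and the transmissivities add.
Σ(K_i·b_i) = 7.22×1.52 + 94.5×12.1 + 0.0831×8.87 + 17.0×2.42 = 1196 m²/day.
Hydraulic gradient i = (326.24 − 325.30) / 781 = 0.94 / 781 = 0.001204.
Q = Σ(K_i·b_i) · W · i = 1196 × 287 × 0.001204 = 413.2 m³/day.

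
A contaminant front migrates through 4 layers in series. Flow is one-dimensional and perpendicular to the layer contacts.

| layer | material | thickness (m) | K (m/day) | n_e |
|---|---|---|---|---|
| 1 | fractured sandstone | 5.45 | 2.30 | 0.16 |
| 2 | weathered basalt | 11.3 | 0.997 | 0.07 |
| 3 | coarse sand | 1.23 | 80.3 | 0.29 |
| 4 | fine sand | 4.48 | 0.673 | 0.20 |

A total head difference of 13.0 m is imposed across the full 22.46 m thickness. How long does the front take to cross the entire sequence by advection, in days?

4.57

With flow normal to the layers, continuity requires the same specific discharge q through every layer.
Σ(b_i/K_i) = 5.45/2.30 + 11.3/0.997 + 1.23/80.3 + 4.48/0.673 = 20.38 d.
q = Δh / Σ(b_i/K_i) = 13.0 / 20.38 = 0.6380 m/day.
In each layer the seepage velocity is v_i = q/n_i, so the layer transit time is t_i = b_i·n_i / q:
  layer 1 (fractured sandstone): t_1 = 5.45 × 0.16 / 0.6380 = 1.367 d
  layer 2 (weathered basalt): t_2 = 11.3 × 0.07 / 0.6380 = 1.240 d
  layer 3 (coarse sand): t_3 = 1.23 × 0.29 / 0.6380 = 0.5591 d
  layer 4 (fine sand): t_4 = 4.48 × 0.20 / 0.6380 = 1.404 d
Total t = Σ t_i = 4.570 days.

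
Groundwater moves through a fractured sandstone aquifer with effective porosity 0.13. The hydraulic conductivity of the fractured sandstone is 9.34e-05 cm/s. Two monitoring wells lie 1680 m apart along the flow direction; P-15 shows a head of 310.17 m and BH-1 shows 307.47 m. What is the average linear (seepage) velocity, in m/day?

0.000998

Convert K: 9.34e-05 cm/s × 864 = 0.08070 m/day.
Hydraulic gradient i = (310.17 − 307.47) / 1680 = 2.7 / 1680 = 0.001607.
Darcy flux q = K · i = 0.08070 × 0.001607 = 0.0001297 m/day.
Seepage velocity v = q / n_e = 0.0001297 / 0.13 = 0.0009976 m/day.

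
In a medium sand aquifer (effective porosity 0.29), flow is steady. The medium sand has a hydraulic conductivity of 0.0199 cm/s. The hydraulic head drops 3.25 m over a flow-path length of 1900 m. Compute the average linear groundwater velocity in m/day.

Convert K: 0.0199 cm/s × 864 = 17.19 m/day.
Hydraulic gradient i = Δh / L = 3.25 / 1900 = 0.001711.
Darcy flux q = K · i = 17.19 × 0.001711 = 0.02941 m/day.
Seepage velocity v = q / n_e = 0.02941 / 0.29 = 0.1014 m/day.

0.101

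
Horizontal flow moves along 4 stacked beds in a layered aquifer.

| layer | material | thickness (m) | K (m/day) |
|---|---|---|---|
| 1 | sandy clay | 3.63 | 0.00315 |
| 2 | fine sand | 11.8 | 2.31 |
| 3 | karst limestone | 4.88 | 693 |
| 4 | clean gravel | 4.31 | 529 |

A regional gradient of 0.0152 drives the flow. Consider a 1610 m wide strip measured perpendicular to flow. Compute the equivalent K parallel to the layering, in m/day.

231

Flow is parallel to layering, so each bed carries its own Darcy discharge and the transmissivities add.
Σ(K_i·b_i) = 0.00315×3.63 + 2.31×11.8 + 693×4.88 + 529×4.31 = 5689 m²/day.
Total thickness b = 24.62 m, so K_eq = Σ(K_i·b_i)/b = 231.1 m/day.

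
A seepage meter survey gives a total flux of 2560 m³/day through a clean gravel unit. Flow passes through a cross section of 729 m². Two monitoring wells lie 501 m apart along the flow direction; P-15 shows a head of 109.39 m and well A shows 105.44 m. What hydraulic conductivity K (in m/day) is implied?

Hydraulic gradient i = (109.39 − 105.44) / 501 = 3.95 / 501 = 0.007884.
From Q = K·A·i, K = Q / (A·i) = 2560 / (729.0 × 0.007884) = 445.4 m/day.

445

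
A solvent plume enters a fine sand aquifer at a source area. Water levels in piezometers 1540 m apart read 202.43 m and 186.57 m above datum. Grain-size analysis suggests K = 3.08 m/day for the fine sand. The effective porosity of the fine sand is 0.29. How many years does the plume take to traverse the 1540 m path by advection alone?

Hydraulic gradient i = (202.43 − 186.57) / 1540 = 15.86 / 1540 = 0.01030.
Darcy flux q = K · i = 3.080 × 0.01030 = 0.03172 m/day.
Seepage velocity v = q / n_e = 0.03172 / 0.29 = 0.1094 m/day.
Travel time t = L / v = 1540 / 0.1094 = 14079 days = 38.55 years.

38.5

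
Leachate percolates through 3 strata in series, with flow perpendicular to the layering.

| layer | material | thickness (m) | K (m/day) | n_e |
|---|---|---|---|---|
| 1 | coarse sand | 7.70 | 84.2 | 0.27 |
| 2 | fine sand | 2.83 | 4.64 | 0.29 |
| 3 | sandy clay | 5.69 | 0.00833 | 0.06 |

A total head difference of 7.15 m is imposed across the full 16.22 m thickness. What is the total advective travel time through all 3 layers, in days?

With flow normal to the layers, continuity requires the same specific discharge q through every layer.
Σ(b_i/K_i) = 7.70/84.2 + 2.83/4.64 + 5.69/0.00833 = 683.8 d.
q = Δh / Σ(b_i/K_i) = 7.15 / 683.8 = 0.01046 m/day.
In each layer the seepage velocity is v_i = q/n_i, so the layer transit time is t_i = b_i·n_i / q:
  layer 1 (coarse sand): t_1 = 7.70 × 0.27 / 0.01046 = 198.8 d
  layer 2 (fine sand): t_2 = 2.83 × 0.29 / 0.01046 = 78.49 d
  layer 3 (sandy clay): t_3 = 5.69 × 0.06 / 0.01046 = 32.65 d
Total t = Σ t_i = 310.0 days.

310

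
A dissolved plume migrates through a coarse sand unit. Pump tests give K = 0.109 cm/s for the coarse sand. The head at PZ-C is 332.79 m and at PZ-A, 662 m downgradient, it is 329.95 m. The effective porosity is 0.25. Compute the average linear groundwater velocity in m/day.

1.62

Convert K: 0.109 cm/s × 864 = 94.18 m/day.
Hydraulic gradient i = (332.79 − 329.95) / 662 = 2.84 / 662 = 0.004290.
Darcy flux q = K · i = 94.18 × 0.004290 = 0.4040 m/day.
Seepage velocity v = q / n_e = 0.4040 / 0.25 = 1.616 m/day.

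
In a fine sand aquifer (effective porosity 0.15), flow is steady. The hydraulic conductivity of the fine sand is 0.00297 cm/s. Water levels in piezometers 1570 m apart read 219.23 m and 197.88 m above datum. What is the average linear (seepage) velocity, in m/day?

Convert K: 0.00297 cm/s × 864 = 2.566 m/day.
Hydraulic gradient i = (219.23 − 197.88) / 1570 = 21.35 / 1570 = 0.01360.
Darcy flux q = K · i = 2.566 × 0.01360 = 0.03490 m/day.
Seepage velocity v = q / n_e = 0.03490 / 0.15 = 0.2326 m/day.

0.233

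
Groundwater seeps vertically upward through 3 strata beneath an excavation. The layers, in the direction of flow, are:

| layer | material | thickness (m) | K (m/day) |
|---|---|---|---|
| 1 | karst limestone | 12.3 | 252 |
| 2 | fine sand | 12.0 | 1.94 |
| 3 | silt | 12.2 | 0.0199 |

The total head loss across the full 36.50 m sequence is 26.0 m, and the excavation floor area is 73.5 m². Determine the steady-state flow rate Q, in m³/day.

3.09

Flow is perpendicular to layering, so the layers act in series and the equivalent K is the thickness-weighted harmonic mean.
Total thickness L = 12.3 + 12.0 + 12.2 = 36.50 m.
Σ(b_i/K_i) = 12.3/252 + 12.0/1.94 + 12.2/0.0199 = 619.3 d.
K_eq = L / Σ(b_i/K_i) = 36.50 / 619.3 = 0.05894 m/day.
Q = K_eq · A · (Δh/L) = 0.05894 × 73.5 × (26.0/36.50) = 3.086 m³/day.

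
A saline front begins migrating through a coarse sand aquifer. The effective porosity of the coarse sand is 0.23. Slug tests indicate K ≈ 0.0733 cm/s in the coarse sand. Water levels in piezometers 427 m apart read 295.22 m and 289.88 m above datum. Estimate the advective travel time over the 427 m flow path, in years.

0.339

Convert K: 0.0733 cm/s × 864 = 63.33 m/day.
Hydraulic gradient i = (295.22 − 289.88) / 427 = 5.34 / 427 = 0.01251.
Darcy flux q = K · i = 63.33 × 0.01251 = 0.7920 m/day.
Seepage velocity v = q / n_e = 0.7920 / 0.23 = 3.444 m/day.
Travel time t = L / v = 427 / 3.444 = 124.0 days = 0.3395 years.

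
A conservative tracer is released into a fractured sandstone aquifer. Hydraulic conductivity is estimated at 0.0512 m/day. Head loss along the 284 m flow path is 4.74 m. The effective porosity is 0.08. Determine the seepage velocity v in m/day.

0.0107

Hydraulic gradient i = Δh / L = 4.74 / 284 = 0.01669.
Darcy flux q = K · i = 0.05120 × 0.01669 = 0.0008545 m/day.
Seepage velocity v = q / n_e = 0.0008545 / 0.08 = 0.01068 m/day.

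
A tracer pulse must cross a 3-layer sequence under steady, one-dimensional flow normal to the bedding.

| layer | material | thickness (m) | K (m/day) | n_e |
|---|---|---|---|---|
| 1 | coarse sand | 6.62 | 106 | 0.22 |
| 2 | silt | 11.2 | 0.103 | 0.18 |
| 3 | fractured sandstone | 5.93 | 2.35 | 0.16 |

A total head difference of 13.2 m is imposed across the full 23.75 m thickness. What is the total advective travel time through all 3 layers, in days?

With flow normal to the layers, continuity requires the same specific discharge q through every layer.
Σ(b_i/K_i) = 6.62/106 + 11.2/0.103 + 5.93/2.35 = 111.3 d.
q = Δh / Σ(b_i/K_i) = 13.2 / 111.3 = 0.1186 m/day.
In each layer the seepage velocity is v_i = q/n_i, so the layer transit time is t_i = b_i·n_i / q:
  layer 1 (coarse sand): t_1 = 6.62 × 0.22 / 0.1186 = 12.28 d
  layer 2 (silt): t_2 = 11.2 × 0.18 / 0.1186 = 17.00 d
  layer 3 (fractured sandstone): t_3 = 5.93 × 0.16 / 0.1186 = 8.002 d
Total t = Σ t_i = 37.29 days.

37.3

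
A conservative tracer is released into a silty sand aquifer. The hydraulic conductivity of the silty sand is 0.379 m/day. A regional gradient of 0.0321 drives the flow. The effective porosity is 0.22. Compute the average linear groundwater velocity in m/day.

0.0553

Hydraulic gradient i = 0.0321.
Darcy flux q = K · i = 0.3790 × 0.03210 = 0.01217 m/day.
Seepage velocity v = q / n_e = 0.01217 / 0.22 = 0.05530 m/day.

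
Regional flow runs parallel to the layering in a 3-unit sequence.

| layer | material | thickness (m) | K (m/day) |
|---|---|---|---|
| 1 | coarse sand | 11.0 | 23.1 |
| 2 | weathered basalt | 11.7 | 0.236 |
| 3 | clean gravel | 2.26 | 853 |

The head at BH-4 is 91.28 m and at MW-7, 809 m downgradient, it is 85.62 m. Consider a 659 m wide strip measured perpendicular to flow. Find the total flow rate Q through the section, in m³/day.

10100

Flow is parallel to layering, so each bed carries its own Darcy discharge and the transmissivities add.
Σ(K_i·b_i) = 23.1×11.0 + 0.236×11.7 + 853×2.26 = 2185 m²/day.
Hydraulic gradient i = (91.28 − 85.62) / 809 = 5.66 / 809 = 0.006996.
Q = Σ(K_i·b_i) · W · i = 2185 × 659 × 0.006996 = 10072 m³/day.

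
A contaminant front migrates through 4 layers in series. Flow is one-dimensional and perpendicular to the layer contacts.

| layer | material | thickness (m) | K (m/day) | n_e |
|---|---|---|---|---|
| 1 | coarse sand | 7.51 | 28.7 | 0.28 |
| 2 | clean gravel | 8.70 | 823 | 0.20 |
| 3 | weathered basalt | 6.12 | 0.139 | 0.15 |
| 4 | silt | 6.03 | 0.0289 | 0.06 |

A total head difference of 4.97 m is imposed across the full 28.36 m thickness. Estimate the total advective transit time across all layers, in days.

With flow normal to the layers, continuity requires the same specific discharge q through every layer.
Σ(b_i/K_i) = 7.51/28.7 + 8.70/823 + 6.12/0.139 + 6.03/0.0289 = 253.0 d.
q = Δh / Σ(b_i/K_i) = 4.97 / 253.0 = 0.01965 m/day.
In each layer the seepage velocity is v_i = q/n_i, so the layer transit time is t_i = b_i·n_i / q:
  layer 1 (coarse sand): t_1 = 7.51 × 0.28 / 0.01965 = 107.0 d
  layer 2 (clean gravel): t_2 = 8.70 × 0.20 / 0.01965 = 88.56 d
  layer 3 (weathered basalt): t_3 = 6.12 × 0.15 / 0.01965 = 46.72 d
  layer 4 (silt): t_4 = 6.03 × 0.06 / 0.01965 = 18.41 d
Total t = Σ t_i = 260.7 days.

261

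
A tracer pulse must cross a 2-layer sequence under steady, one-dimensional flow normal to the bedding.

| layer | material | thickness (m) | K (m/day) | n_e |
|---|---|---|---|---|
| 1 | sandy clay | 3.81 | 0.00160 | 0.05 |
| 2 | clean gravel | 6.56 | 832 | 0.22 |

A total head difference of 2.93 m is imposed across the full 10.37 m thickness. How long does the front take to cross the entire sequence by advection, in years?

3.64

With flow normal to the layers, continuity requires the same specific discharge q through every layer.
Σ(b_i/K_i) = 3.81/0.00160 + 6.56/832 = 2381 d.
q = Δh / Σ(b_i/K_i) = 2.93 / 2381 = 0.001230 m/day.
In each layer the seepage velocity is v_i = q/n_i, so the layer transit time is t_i = b_i·n_i / q:
  layer 1 (sandy clay): t_1 = 3.81 × 0.05 / 0.001230 = 154.8 d
  layer 2 (clean gravel): t_2 = 6.56 × 0.22 / 0.001230 = 1173 d
Total t = Σ t_i = 1328 days = 3.635 years.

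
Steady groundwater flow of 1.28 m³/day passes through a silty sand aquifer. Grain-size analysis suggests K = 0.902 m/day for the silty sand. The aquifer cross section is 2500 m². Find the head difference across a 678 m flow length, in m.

0.385

From Q = K·A·i, i = Q / (K·A) = 1.28 / (0.9020 × 2500) = 0.0005676.
Head loss Δh = i · L = 0.0005676 × 678 = 0.3849 m.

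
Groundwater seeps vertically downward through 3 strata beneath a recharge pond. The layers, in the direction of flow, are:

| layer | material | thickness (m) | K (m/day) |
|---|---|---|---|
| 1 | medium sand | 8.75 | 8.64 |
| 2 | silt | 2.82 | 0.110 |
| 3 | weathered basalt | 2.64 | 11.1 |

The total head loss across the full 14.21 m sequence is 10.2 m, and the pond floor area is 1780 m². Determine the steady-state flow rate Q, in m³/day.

675

Flow is perpendicular to layering, so the layers act in series and the equivalent K is the thickness-weighted harmonic mean.
Total thickness L = 8.75 + 2.82 + 2.64 = 14.21 m.
Σ(b_i/K_i) = 8.75/8.64 + 2.82/0.110 + 2.64/11.1 = 26.89 d.
K_eq = L / Σ(b_i/K_i) = 14.21 / 26.89 = 0.5285 m/day.
Q = K_eq · A · (Δh/L) = 0.5285 × 1780 × (10.2/14.21) = 675.3 m³/day.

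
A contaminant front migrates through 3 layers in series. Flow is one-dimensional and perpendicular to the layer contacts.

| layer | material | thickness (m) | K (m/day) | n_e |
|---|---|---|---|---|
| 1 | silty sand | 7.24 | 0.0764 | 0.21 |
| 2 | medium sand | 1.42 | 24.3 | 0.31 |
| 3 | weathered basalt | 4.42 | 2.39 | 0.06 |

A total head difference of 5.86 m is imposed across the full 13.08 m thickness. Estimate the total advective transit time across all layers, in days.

With flow normal to the layers, continuity requires the same specific discharge q through every layer.
Σ(b_i/K_i) = 7.24/0.0764 + 1.42/24.3 + 4.42/2.39 = 96.67 d.
q = Δh / Σ(b_i/K_i) = 5.86 / 96.67 = 0.06062 m/day.
In each layer the seepage velocity is v_i = q/n_i, so the layer transit time is t_i = b_i·n_i / q:
  layer 1 (silty sand): t_1 = 7.24 × 0.21 / 0.06062 = 25.08 d
  layer 2 (medium sand): t_2 = 1.42 × 0.31 / 0.06062 = 7.262 d
  layer 3 (weathered basalt): t_3 = 4.42 × 0.06 / 0.06062 = 4.375 d
Total t = Σ t_i = 36.72 days.

36.7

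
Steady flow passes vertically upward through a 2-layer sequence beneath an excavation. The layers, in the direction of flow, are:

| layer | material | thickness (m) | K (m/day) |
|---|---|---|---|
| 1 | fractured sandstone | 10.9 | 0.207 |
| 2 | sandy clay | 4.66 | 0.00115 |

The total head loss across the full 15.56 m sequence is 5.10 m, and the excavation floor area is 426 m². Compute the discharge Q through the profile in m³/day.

Flow is perpendicular to layering, so the layers act in series and the equivalent K is the thickness-weighted harmonic mean.
Total thickness L = 10.9 + 4.66 = 15.56 m.
Σ(b_i/K_i) = 10.9/0.207 + 4.66/0.00115 = 4105 d.
K_eq = L / Σ(b_i/K_i) = 15.56 / 4105 = 0.003791 m/day.
Q = K_eq · A · (Δh/L) = 0.003791 × 426 × (5.10/15.56) = 0.5293 m³/day.

0.529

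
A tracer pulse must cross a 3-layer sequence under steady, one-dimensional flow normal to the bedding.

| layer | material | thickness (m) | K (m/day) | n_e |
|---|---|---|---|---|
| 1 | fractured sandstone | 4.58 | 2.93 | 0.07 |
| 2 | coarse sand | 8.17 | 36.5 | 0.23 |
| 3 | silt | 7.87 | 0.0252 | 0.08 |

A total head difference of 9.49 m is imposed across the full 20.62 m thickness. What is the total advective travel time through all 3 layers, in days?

93.6

With flow normal to the layers, continuity requires the same specific discharge q through every layer.
Σ(b_i/K_i) = 4.58/2.93 + 8.17/36.5 + 7.87/0.0252 = 314.1 d.
q = Δh / Σ(b_i/K_i) = 9.49 / 314.1 = 0.03021 m/day.
In each layer the seepage velocity is v_i = q/n_i, so the layer transit time is t_i = b_i·n_i / q:
  layer 1 (fractured sandstone): t_1 = 4.58 × 0.07 / 0.03021 = 10.61 d
  layer 2 (coarse sand): t_2 = 8.17 × 0.23 / 0.03021 = 62.19 d
  layer 3 (silt): t_3 = 7.87 × 0.08 / 0.03021 = 20.84 d
Total t = Σ t_i = 93.64 days.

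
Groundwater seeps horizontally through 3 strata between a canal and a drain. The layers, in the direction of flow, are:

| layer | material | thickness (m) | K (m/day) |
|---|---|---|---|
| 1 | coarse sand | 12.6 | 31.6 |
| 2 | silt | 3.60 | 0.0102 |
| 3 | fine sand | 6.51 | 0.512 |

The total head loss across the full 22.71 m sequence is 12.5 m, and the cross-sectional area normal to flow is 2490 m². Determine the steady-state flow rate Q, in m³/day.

Flow is perpendicular to layering, so the layers act in series and the equivalent K is the thickness-weighted harmonic mean.
Total thickness L = 12.6 + 3.60 + 6.51 = 22.71 m.
Σ(b_i/K_i) = 12.6/31.6 + 3.60/0.0102 + 6.51/0.512 = 366.1 d.
K_eq = L / Σ(b_i/K_i) = 22.71 / 366.1 = 0.06204 m/day.
Q = K_eq · A · (Δh/L) = 0.06204 × 2490 × (12.5/22.71) = 85.03 m³/day.

85.0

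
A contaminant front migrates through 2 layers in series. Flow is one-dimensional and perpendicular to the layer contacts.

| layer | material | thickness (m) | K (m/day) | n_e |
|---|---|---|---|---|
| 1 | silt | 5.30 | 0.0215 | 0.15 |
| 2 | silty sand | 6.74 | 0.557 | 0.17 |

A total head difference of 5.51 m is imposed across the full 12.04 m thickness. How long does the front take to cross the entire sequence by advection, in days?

With flow normal to the layers, continuity requires the same specific discharge q through every layer.
Σ(b_i/K_i) = 5.30/0.0215 + 6.74/0.557 = 258.6 d.
q = Δh / Σ(b_i/K_i) = 5.51 / 258.6 = 0.02131 m/day.
In each layer the seepage velocity is v_i = q/n_i, so the layer transit time is t_i = b_i·n_i / q:
  layer 1 (silt): t_1 = 5.30 × 0.15 / 0.02131 = 37.31 d
  layer 2 (silty sand): t_2 = 6.74 × 0.17 / 0.02131 = 53.78 d
Total t = Σ t_i = 91.09 days.

91.1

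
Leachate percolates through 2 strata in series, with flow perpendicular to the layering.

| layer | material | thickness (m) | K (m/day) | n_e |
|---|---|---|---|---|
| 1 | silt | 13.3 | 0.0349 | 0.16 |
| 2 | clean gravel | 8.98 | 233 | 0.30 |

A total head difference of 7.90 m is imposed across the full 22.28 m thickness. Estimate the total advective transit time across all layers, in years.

0.637

With flow normal to the layers, continuity requires the same specific discharge q through every layer.
Σ(b_i/K_i) = 13.3/0.0349 + 8.98/233 = 381.1 d.
q = Δh / Σ(b_i/K_i) = 7.90 / 381.1 = 0.02073 m/day.
In each layer the seepage velocity is v_i = q/n_i, so the layer transit time is t_i = b_i·n_i / q:
  layer 1 (silt): t_1 = 13.3 × 0.16 / 0.02073 = 102.7 d
  layer 2 (clean gravel): t_2 = 8.98 × 0.30 / 0.02073 = 130.0 d
Total t = Σ t_i = 232.6 days = 0.6369 years.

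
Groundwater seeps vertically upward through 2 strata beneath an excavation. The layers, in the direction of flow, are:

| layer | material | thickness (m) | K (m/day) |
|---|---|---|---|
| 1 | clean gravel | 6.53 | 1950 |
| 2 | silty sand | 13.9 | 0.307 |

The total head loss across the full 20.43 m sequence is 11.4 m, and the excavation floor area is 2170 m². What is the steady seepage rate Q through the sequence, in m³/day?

546

Flow is perpendicular to layering, so the layers act in series and the equivalent K is the thickness-weighted harmonic mean.
Total thickness L = 6.53 + 13.9 = 20.43 m.
Σ(b_i/K_i) = 6.53/1950 + 13.9/0.307 = 45.28 d.
K_eq = L / Σ(b_i/K_i) = 20.43 / 45.28 = 0.4512 m/day.
Q = K_eq · A · (Δh/L) = 0.4512 × 2170 × (11.4/20.43) = 546.3 m³/day.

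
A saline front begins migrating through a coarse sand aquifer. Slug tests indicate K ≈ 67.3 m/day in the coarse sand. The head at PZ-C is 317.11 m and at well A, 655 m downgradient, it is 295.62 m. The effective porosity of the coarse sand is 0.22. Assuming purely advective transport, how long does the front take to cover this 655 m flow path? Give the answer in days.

Hydraulic gradient i = (317.11 − 295.62) / 655 = 21.49 / 655 = 0.03281.
Darcy flux q = K · i = 67.30 × 0.03281 = 2.208 m/day.
Seepage velocity v = q / n_e = 2.208 / 0.22 = 10.04 m/day.
Travel time t = L / v = 655 / 10.04 = 65.26 days.

65.3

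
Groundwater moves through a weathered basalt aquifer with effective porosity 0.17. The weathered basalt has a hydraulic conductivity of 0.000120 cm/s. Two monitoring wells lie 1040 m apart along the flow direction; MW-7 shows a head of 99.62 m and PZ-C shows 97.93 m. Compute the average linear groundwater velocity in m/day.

Convert K: 0.000120 cm/s × 864 = 0.1037 m/day.
Hydraulic gradient i = (99.62 − 97.93) / 1040 = 1.69 / 1040 = 0.001625.
Darcy flux q = K · i = 0.1037 × 0.001625 = 0.0001685 m/day.
Seepage velocity v = q / n_e = 0.0001685 / 0.17 = 0.0009911 m/day.

0.000991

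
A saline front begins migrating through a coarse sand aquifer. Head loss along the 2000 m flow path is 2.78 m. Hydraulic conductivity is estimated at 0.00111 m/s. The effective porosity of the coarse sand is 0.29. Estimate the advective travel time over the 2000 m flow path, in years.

Convert K: 0.00111 m/s × 86400 = 95.90 m/day.
Hydraulic gradient i = Δh / L = 2.78 / 2000 = 0.001390.
Darcy flux q = K · i = 95.90 × 0.001390 = 0.1333 m/day.
Seepage velocity v = q / n_e = 0.1333 / 0.29 = 0.4597 m/day.
Travel time t = L / v = 2000 / 0.4597 = 4351 days = 11.91 years.

11.9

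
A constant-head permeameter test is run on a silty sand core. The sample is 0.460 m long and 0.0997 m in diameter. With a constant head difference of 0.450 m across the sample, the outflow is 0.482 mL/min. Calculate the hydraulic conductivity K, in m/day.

0.0909

Cross-sectional area A = π·(d/2)² = π × (0.0997/2)² = 0.007807 m².
Convert discharge: 0.482 mL/min = 8.033e-09 m³/s.
Darcy's law rearranged: K = Q·L / (A·Δh) = 8.033e-09 × 0.460 / (0.007807 × 0.450) = 1.052e-06 m/s = 0.09088 m/day.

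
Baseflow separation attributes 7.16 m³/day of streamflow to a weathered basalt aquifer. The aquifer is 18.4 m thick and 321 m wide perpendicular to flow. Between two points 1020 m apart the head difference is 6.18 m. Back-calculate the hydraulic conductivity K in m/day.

0.200

Cross-sectional area A = 321 × 18.4 = 5906 m².
Hydraulic gradient i = Δh / L = 6.18 / 1020 = 0.006059.
From Q = K·A·i, K = Q / (A·i) = 7.16 / (5906 × 0.006059) = 0.2001 m/day.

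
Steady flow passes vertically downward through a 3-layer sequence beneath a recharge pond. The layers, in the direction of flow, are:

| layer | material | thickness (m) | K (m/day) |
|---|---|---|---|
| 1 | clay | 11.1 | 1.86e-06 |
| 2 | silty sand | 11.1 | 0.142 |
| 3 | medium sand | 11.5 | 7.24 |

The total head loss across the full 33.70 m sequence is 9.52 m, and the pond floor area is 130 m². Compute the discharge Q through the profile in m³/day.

0.000207

Flow is perpendicular to layering, so the layers act in series and the equivalent K is the thickness-weighted harmonic mean.
Total thickness L = 11.1 + 11.1 + 11.5 = 33.70 m.
Σ(b_i/K_i) = 11.1/1.86e-06 + 11.1/0.142 + 11.5/7.24 = 5.968e+06 d.
K_eq = L / Σ(b_i/K_i) = 33.70 / 5.968e+06 = 5.647e-06 m/day.
Q = K_eq · A · (Δh/L) = 5.647e-06 × 130 × (9.52/33.70) = 0.0002074 m³/day.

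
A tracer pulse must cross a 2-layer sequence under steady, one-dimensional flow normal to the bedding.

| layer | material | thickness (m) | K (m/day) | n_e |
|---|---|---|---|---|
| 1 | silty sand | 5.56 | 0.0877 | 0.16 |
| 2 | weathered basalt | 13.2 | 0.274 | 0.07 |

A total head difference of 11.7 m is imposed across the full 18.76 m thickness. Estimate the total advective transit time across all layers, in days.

With flow normal to the layers, continuity requires the same specific discharge q through every layer.
Σ(b_i/K_i) = 5.56/0.0877 + 13.2/0.274 = 111.6 d.
q = Δh / Σ(b_i/K_i) = 11.7 / 111.6 = 0.1049 m/day.
In each layer the seepage velocity is v_i = q/n_i, so the layer transit time is t_i = b_i·n_i / q:
  layer 1 (silty sand): t_1 = 5.56 × 0.16 / 0.1049 = 8.483 d
  layer 2 (weathered basalt): t_2 = 13.2 × 0.07 / 0.1049 = 8.811 d
Total t = Σ t_i = 17.29 days.

17.3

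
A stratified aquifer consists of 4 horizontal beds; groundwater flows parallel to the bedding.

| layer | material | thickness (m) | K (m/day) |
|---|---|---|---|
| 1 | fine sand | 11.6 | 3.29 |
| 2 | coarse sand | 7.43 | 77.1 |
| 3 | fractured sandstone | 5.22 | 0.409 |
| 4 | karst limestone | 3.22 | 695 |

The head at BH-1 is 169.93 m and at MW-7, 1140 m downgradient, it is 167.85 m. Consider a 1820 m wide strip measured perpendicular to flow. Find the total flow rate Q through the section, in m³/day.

Flow is parallel to layering, so each bed carries its own Darcy discharge and the transmissivities add.
Σ(K_i·b_i) = 3.29×11.6 + 77.1×7.43 + 0.409×5.22 + 695×3.22 = 2851 m²/day.
Hydraulic gradient i = (169.93 − 167.85) / 1140 = 2.08 / 1140 = 0.001825.
Q = Σ(K_i·b_i) · W · i = 2851 × 1820 × 0.001825 = 9467 m³/day.

9470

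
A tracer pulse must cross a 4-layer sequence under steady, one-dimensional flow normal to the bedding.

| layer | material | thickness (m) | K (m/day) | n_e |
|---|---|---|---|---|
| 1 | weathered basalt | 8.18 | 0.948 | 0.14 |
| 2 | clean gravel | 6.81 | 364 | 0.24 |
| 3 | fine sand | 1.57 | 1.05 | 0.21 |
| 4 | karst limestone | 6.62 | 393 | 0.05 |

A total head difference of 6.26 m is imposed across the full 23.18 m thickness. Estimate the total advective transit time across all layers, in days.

5.58

With flow normal to the layers, continuity requires the same specific discharge q through every layer.
Σ(b_i/K_i) = 8.18/0.948 + 6.81/364 + 1.57/1.05 + 6.62/393 = 10.16 d.
q = Δh / Σ(b_i/K_i) = 6.26 / 10.16 = 0.6162 m/day.
In each layer the seepage velocity is v_i = q/n_i, so the layer transit time is t_i = b_i·n_i / q:
  layer 1 (weathered basalt): t_1 = 8.18 × 0.14 / 0.6162 = 1.859 d
  layer 2 (clean gravel): t_2 = 6.81 × 0.24 / 0.6162 = 2.653 d
  layer 3 (fine sand): t_3 = 1.57 × 0.21 / 0.6162 = 0.5351 d
  layer 4 (karst limestone): t_4 = 6.62 × 0.05 / 0.6162 = 0.5372 d
Total t = Σ t_i = 5.583 days.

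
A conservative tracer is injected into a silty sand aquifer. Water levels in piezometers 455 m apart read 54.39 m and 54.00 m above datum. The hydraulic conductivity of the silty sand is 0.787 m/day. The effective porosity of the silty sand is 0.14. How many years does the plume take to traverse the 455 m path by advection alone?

Hydraulic gradient i = (54.39 − 54.00) / 455 = 0.39 / 455 = 0.0008571.
Darcy flux q = K · i = 0.7870 × 0.0008571 = 0.0006746 m/day.
Seepage velocity v = q / n_e = 0.0006746 / 0.14 = 0.004818 m/day.
Travel time t = L / v = 455 / 0.004818 = 94430 days = 258.5 years.

259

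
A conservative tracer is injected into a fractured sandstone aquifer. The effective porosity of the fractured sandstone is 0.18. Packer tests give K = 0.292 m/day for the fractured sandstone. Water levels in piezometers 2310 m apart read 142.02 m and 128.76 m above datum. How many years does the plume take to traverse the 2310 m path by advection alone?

679

Hydraulic gradient i = (142.02 − 128.76) / 2310 = 13.26 / 2310 = 0.005740.
Darcy flux q = K · i = 0.2920 × 0.005740 = 0.001676 m/day.
Seepage velocity v = q / n_e = 0.001676 / 0.18 = 0.009312 m/day.
Travel time t = L / v = 2310 / 0.009312 = 2.481e+05 days = 679.2 years.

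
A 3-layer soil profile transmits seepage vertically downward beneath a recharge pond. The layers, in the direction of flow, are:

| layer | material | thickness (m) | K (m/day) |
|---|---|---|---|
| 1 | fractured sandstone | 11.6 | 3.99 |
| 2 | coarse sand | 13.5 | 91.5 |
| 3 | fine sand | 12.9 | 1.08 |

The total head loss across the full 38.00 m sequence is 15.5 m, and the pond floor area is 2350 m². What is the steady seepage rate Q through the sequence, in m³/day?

Flow is perpendicular to layering, so the layers act in series and the equivalent K is the thickness-weighted harmonic mean.
Total thickness L = 11.6 + 13.5 + 12.9 = 38.00 m.
Σ(b_i/K_i) = 11.6/3.99 + 13.5/91.5 + 12.9/1.08 = 15.00 d.
K_eq = L / Σ(b_i/K_i) = 38.00 / 15.00 = 2.533 m/day.
Q = K_eq · A · (Δh/L) = 2.533 × 2350 × (15.5/38.00) = 2428 m³/day.

2430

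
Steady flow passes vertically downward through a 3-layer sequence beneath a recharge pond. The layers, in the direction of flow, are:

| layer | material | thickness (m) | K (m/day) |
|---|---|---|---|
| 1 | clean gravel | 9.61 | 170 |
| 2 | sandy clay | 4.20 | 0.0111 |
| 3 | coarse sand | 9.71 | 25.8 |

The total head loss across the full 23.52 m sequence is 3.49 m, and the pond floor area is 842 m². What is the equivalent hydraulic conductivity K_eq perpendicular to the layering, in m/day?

0.0621

Flow is perpendicular to layering, so the layers act in series and the equivalent K is the thickness-weighted harmonic mean.
Total thickness L = 9.61 + 4.20 + 9.71 = 23.52 m.
Σ(b_i/K_i) = 9.61/170 + 4.20/0.0111 + 9.71/25.8 = 378.8 d.
K_eq = L / Σ(b_i/K_i) = 23.52 / 378.8 = 0.06209 m/day.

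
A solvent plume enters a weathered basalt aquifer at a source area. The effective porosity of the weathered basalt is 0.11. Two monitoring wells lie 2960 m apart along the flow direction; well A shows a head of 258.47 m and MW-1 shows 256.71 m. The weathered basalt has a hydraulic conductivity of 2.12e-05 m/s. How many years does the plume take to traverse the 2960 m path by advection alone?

819

Convert K: 2.12e-05 m/s × 86400 = 1.832 m/day.
Hydraulic gradient i = (258.47 − 256.71) / 2960 = 1.76 / 2960 = 0.0005946.
Darcy flux q = K · i = 1.832 × 0.0005946 = 0.001089 m/day.
Seepage velocity v = q / n_e = 0.001089 / 0.11 = 0.009901 m/day.
Travel time t = L / v = 2960 / 0.009901 = 2.990e+05 days = 818.5 years.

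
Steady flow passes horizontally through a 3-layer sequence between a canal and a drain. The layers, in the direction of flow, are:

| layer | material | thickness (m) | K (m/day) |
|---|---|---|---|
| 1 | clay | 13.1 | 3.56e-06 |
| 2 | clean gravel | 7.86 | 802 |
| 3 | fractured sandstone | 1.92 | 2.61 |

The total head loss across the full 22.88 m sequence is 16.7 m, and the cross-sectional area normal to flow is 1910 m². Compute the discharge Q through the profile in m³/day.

0.00867

Flow is perpendicular to layering, so the layers act in series and the equivalent K is the thickness-weighted harmonic mean.
Total thickness L = 13.1 + 7.86 + 1.92 = 22.88 m.
Σ(b_i/K_i) = 13.1/3.56e-06 + 7.86/802 + 1.92/2.61 = 3.680e+06 d.
K_eq = L / Σ(b_i/K_i) = 22.88 / 3.680e+06 = 6.218e-06 m/day.
Q = K_eq · A · (Δh/L) = 6.218e-06 × 1910 × (16.7/22.88) = 0.008668 m³/day.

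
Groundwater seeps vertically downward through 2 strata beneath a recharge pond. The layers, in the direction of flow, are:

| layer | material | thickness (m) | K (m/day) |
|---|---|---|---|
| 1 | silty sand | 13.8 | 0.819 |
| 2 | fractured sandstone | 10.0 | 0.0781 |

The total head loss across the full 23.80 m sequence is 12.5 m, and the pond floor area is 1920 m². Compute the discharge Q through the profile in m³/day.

Flow is perpendicular to layering, so the layers act in series and the equivalent K is the thickness-weighted harmonic mean.
Total thickness L = 13.8 + 10.0 = 23.80 m.
Σ(b_i/K_i) = 13.8/0.819 + 10.0/0.0781 = 144.9 d.
K_eq = L / Σ(b_i/K_i) = 23.80 / 144.9 = 0.1643 m/day.
Q = K_eq · A · (Δh/L) = 0.1643 × 1920 × (12.5/23.80) = 165.6 m³/day.

166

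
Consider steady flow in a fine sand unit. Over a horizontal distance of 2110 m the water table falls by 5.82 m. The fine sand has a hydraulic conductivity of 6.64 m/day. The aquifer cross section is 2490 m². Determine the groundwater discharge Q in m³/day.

45.6

Hydraulic gradient i = Δh / L = 5.82 / 2110 = 0.002758.
Darcy's law: Q = K · A · i = 6.640 × 2490 × 0.002758 = 45.60 m³/day.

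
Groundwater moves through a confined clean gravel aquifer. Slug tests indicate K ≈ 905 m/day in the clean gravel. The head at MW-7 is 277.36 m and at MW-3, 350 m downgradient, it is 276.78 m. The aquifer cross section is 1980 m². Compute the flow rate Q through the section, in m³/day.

2970

Hydraulic gradient i = (277.36 − 276.78) / 350 = 0.58 / 350 = 0.001657.
Darcy's law: Q = K · A · i = 905.0 × 1980 × 0.001657 = 2969 m³/day.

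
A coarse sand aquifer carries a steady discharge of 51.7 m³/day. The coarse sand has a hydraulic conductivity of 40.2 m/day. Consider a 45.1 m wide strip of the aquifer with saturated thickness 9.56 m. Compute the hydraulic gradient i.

0.00298

Cross-sectional area A = 45.1 × 9.56 = 431.2 m².
From Q = K·A·i, i = Q / (K·A) = 51.7 / (40.20 × 431.2) = 0.002983.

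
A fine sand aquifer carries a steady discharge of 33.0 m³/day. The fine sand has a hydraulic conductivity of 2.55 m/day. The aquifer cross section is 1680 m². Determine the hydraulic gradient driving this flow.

From Q = K·A·i, i = Q / (K·A) = 33.0 / (2.550 × 1680) = 0.007703.

0.00770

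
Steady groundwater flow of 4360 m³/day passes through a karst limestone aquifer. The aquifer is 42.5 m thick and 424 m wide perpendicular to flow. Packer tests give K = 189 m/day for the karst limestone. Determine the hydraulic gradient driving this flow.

0.00128

Cross-sectional area A = 424 × 42.5 = 18020 m².
From Q = K·A·i, i = Q / (K·A) = 4360 / (189.0 × 18020) = 0.001280.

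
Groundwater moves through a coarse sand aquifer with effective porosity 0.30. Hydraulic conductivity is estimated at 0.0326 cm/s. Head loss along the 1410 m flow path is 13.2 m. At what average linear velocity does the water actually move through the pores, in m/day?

0.879

Convert K: 0.0326 cm/s × 864 = 28.17 m/day.
Hydraulic gradient i = Δh / L = 13.2 / 1410 = 0.009362.
Darcy flux q = K · i = 28.17 × 0.009362 = 0.2637 m/day.
Seepage velocity v = q / n_e = 0.2637 / 0.30 = 0.8790 m/day.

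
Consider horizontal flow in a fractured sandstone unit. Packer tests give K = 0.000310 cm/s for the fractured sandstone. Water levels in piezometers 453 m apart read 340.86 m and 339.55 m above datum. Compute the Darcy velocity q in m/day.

0.000775

Convert K: 0.000310 cm/s × 864 = 0.2678 m/day.
Hydraulic gradient i = (340.86 − 339.55) / 453 = 1.31 / 453 = 0.002892.
Specific discharge q = K · i = 0.2678 × 0.002892 = 0.0007745 m/day.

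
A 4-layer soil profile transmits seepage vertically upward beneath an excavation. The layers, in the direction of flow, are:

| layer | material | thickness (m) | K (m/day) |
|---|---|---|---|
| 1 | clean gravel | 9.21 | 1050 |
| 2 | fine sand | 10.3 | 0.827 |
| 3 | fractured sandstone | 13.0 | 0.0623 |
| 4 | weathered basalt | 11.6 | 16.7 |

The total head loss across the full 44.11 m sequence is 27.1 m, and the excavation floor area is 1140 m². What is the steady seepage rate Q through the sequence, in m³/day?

139

Flow is perpendicular to layering, so the layers act in series and the equivalent K is the thickness-weighted harmonic mean.
Total thickness L = 9.21 + 10.3 + 13.0 + 11.6 = 44.11 m.
Σ(b_i/K_i) = 9.21/1050 + 10.3/0.827 + 13.0/0.0623 + 11.6/16.7 = 221.8 d.
K_eq = L / Σ(b_i/K_i) = 44.11 / 221.8 = 0.1988 m/day.
Q = K_eq · A · (Δh/L) = 0.1988 × 1140 × (27.1/44.11) = 139.3 m³/day.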